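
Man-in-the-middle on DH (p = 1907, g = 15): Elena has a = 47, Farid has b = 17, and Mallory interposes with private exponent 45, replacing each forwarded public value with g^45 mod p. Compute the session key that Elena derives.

Elena receives Mallory's public value M = 15^45 mod 1907 instead of the honest one.
15^1 ≡ 15 (mod 1907)
15^2 = (15^1)^2 ≡ 15^2 = 225 ≡ 225 (mod 1907)
15^4 = (15^2)^2 ≡ 225^2 = 50625 ≡ 1043 (mod 1907)
15^8 = (15^4)^2 ≡ 1043^2 = 1087849 ≡ 859 (mod 1907)
15^16 = (15^8)^2 ≡ 859^2 = 737881 ≡ 1779 (mod 1907)
15^32 = (15^16)^2 ≡ 1779^2 = 3164841 ≡ 1128 (mod 1907)
15^45 = 15^32 · 15^8 · 15^4 · 15^1 ≡ 1128 · 859 · 1043 · 15 ≡ 1871 (mod 1907).
So M = 1871. Elena computes K = M^47 mod 1907.
1871^1 ≡ 1871 (mod 1907)
1871^2 = (1871^1)^2 ≡ 1871^2 = 3500641 ≡ 1296 (mod 1907)
1871^4 = (1871^2)^2 ≡ 1296^2 = 1679616 ≡ 1456 (mod 1907)
1871^8 = (1871^4)^2 ≡ 1456^2 = 2119936 ≡ 1259 (mod 1907)
1871^16 = (1871^8)^2 ≡ 1259^2 = 1585081 ≡ 364 (mod 1907)
1871^32 = (1871^16)^2 ≡ 364^2 = 132496 ≡ 913 (mod 1907)
1871^47 = 1871^32 · 1871^8 · 1871^4 · 1871^2 · 1871^1 ≡ 913 · 1259 · 1456 · 1296 · 1871 ≡ 1363 (mod 1907).

1363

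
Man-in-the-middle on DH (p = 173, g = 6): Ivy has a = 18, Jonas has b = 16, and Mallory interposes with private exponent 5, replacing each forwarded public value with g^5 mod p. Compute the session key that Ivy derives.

Ivy receives Mallory's public value M = 6^5 mod 173 instead of the honest one.
6^1 ≡ 6 (mod 173)
6^2 = (6^1)^2 ≡ 6^2 = 36 ≡ 36 (mod 173)
6^4 = (6^2)^2 ≡ 36^2 = 1296 ≡ 85 (mod 173)
6^5 = 6^4 · 6^1 ≡ 85 · 6 ≡ 164 (mod 173).
So M = 164. Ivy computes K = M^18 mod 173.
164^1 ≡ 164 (mod 173)
164^2 = (164^1)^2 ≡ 164^2 = 26896 ≡ 81 (mod 173)
164^4 = (164^2)^2 ≡ 81^2 = 6561 ≡ 160 (mod 173)
164^8 = (164^4)^2 ≡ 160^2 = 25600 ≡ 169 (mod 173)
164^16 = (164^8)^2 ≡ 169^2 = 28561 ≡ 16 (mod 173)
164^18 = 164^16 · 164^2 ≡ 16 · 81 ≡ 85 (mod 173).

85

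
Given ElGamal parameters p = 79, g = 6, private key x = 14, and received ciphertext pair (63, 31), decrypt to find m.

10

Shared mask s = c₁^x mod p = 63^14 mod 79.
63^1 ≡ 63 (mod 79)
63^2 = (63^1)^2 ≡ 63^2 = 3969 ≡ 19 (mod 79)
63^4 = (63^2)^2 ≡ 19^2 = 361 ≡ 45 (mod 79)
63^8 = (63^4)^2 ≡ 45^2 = 2025 ≡ 50 (mod 79)
63^14 = 63^8 · 63^4 · 63^2 ≡ 50 · 45 · 19 ≡ 11 (mod 79).
So s = 11; s⁻¹ ≡ 36 (mod 79).
m = c₂ · s⁻¹ mod 79 = 31 · 36 mod 79 = 10.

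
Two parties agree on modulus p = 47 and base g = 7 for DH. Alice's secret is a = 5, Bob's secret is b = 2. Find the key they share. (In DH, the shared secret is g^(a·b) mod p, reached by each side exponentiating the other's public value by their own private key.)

32

Alice sends A = g^a mod p = 7^5 mod 47.
7^1 ≡ 7 (mod 47)
7^2 = (7^1)^2 ≡ 7^2 = 49 ≡ 2 (mod 47)
7^4 = (7^2)^2 ≡ 2^2 = 4 ≡ 4 (mod 47)
7^5 = 7^4 · 7^1 ≡ 4 · 7 ≡ 28 (mod 47).
So A = 28. Bob then computes K = A^b mod p = 28^2 mod 47.
28^1 ≡ 28 (mod 47)
28^2 = (28^1)^2 ≡ 28^2 = 784 ≡ 32 (mod 47)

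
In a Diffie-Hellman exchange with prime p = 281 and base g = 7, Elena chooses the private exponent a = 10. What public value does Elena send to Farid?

Public value = 7^10 mod 281.
7^1 ≡ 7 (mod 281)
7^2 = (7^1)^2 ≡ 7^2 = 49 ≡ 49 (mod 281)
7^4 = (7^2)^2 ≡ 49^2 = 2401 ≡ 153 (mod 281)
7^8 = (7^4)^2 ≡ 153^2 = 23409 ≡ 86 (mod 281)
7^10 = 7^8 · 7^2 ≡ 86 · 49 ≡ 280 (mod 281).

280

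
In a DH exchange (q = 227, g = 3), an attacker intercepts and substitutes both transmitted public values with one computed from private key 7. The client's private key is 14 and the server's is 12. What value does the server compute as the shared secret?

The server receives an attacker's public value M = 3^7 mod 227 instead of the honest one.
3^1 ≡ 3 (mod 227)
3^2 = (3^1)^2 ≡ 3^2 = 9 ≡ 9 (mod 227)
3^4 = (3^2)^2 ≡ 9^2 = 81 ≡ 81 (mod 227)
3^7 = 3^4 · 3^2 · 3^1 ≡ 81 · 9 · 3 ≡ 144 (mod 227).
So M = 144. The server computes K = M^12 mod 227.
144^1 ≡ 144 (mod 227)
144^2 = (144^1)^2 ≡ 144^2 = 20736 ≡ 79 (mod 227)
144^4 = (144^2)^2 ≡ 79^2 = 6241 ≡ 112 (mod 227)
144^8 = (144^4)^2 ≡ 112^2 = 12544 ≡ 59 (mod 227)
144^12 = 144^8 · 144^4 ≡ 59 · 112 ≡ 25 (mod 227).

25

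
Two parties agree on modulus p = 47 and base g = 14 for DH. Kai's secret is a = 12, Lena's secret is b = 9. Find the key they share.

Kai sends A = g^a mod p = 14^12 mod 47.
14^1 ≡ 14 (mod 47)
14^2 = (14^1)^2 ≡ 14^2 = 196 ≡ 8 (mod 47)
14^4 = (14^2)^2 ≡ 8^2 = 64 ≡ 17 (mod 47)
14^8 = (14^4)^2 ≡ 17^2 = 289 ≡ 7 (mod 47)
14^12 = 14^8 · 14^4 ≡ 7 · 17 ≡ 25 (mod 47).
So A = 25. Lena then computes K = A^b mod p = 25^9 mod 47.
25^1 ≡ 25 (mod 47)
25^2 = (25^1)^2 ≡ 25^2 = 625 ≡ 14 (mod 47)
25^4 = (25^2)^2 ≡ 14^2 = 196 ≡ 8 (mod 47)
25^8 = (25^4)^2 ≡ 8^2 = 64 ≡ 17 (mod 47)
25^9 = 25^8 · 25^1 ≡ 17 · 25 ≡ 2 (mod 47).

2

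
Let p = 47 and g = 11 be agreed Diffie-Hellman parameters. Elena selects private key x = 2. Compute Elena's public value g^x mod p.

27

Public value = 11^2 mod 47.
11^1 ≡ 11 (mod 47)
11^2 = (11^1)^2 ≡ 11^2 = 121 ≡ 27 (mod 47)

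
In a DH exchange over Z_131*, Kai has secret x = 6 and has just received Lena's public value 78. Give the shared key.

Shared key K = 78^6 mod 131.
78^1 ≡ 78 (mod 131)
78^2 = (78^1)^2 ≡ 78^2 = 6084 ≡ 58 (mod 131)
78^4 = (78^2)^2 ≡ 58^2 = 3364 ≡ 89 (mod 131)
78^6 = 78^4 · 78^2 ≡ 89 · 58 ≡ 53 (mod 131).

53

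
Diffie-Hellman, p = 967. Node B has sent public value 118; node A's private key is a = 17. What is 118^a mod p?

64

Shared key K = 118^17 mod 967.
118^1 ≡ 118 (mod 967)
118^2 = (118^1)^2 ≡ 118^2 = 13924 ≡ 386 (mod 967)
118^4 = (118^2)^2 ≡ 386^2 = 148996 ≡ 78 (mod 967)
118^8 = (118^4)^2 ≡ 78^2 = 6084 ≡ 282 (mod 967)
118^16 = (118^8)^2 ≡ 282^2 = 79524 ≡ 230 (mod 967)
118^17 = 118^16 · 118^1 ≡ 230 · 118 ≡ 64 (mod 967).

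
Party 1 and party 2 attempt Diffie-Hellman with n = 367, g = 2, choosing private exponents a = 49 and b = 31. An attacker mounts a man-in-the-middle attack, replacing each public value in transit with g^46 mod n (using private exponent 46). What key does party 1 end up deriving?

148

Party 1 receives an attacker's public value M = 2^46 mod 367 instead of the honest one.
2^1 ≡ 2 (mod 367)
2^2 = (2^1)^2 ≡ 2^2 = 4 ≡ 4 (mod 367)
2^4 = (2^2)^2 ≡ 4^2 = 16 ≡ 16 (mod 367)
2^8 = (2^4)^2 ≡ 16^2 = 256 ≡ 256 (mod 367)
2^16 = (2^8)^2 ≡ 256^2 = 65536 ≡ 210 (mod 367)
2^32 = (2^16)^2 ≡ 210^2 = 44100 ≡ 60 (mod 367)
2^46 = 2^32 · 2^8 · 2^4 · 2^2 ≡ 60 · 256 · 16 · 4 ≡ 214 (mod 367).
So M = 214. Party 1 computes K = M^49 mod 367.
214^1 ≡ 214 (mod 367)
214^2 = (214^1)^2 ≡ 214^2 = 45796 ≡ 288 (mod 367)
214^4 = (214^2)^2 ≡ 288^2 = 82944 ≡ 2 (mod 367)
214^8 = (214^4)^2 ≡ 2^2 = 4 ≡ 4 (mod 367)
214^16 = (214^8)^2 ≡ 4^2 = 16 ≡ 16 (mod 367)
214^32 = (214^16)^2 ≡ 16^2 = 256 ≡ 256 (mod 367)
214^49 = 214^32 · 214^16 · 214^1 ≡ 256 · 16 · 214 ≡ 148 (mod 367).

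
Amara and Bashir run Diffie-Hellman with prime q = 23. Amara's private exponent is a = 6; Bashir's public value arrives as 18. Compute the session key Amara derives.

Shared key K = 18^6 mod 23.
18^1 ≡ 18 (mod 23)
18^2 = (18^1)^2 ≡ 18^2 = 324 ≡ 2 (mod 23)
18^4 = (18^2)^2 ≡ 2^2 = 4 ≡ 4 (mod 23)
18^6 = 18^4 · 18^2 ≡ 4 · 2 ≡ 8 (mod 23).

8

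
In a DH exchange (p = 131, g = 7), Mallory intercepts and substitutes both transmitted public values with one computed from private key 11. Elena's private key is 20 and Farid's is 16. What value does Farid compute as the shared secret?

Farid receives Mallory's public value M = 7^11 mod 131 instead of the honest one.
7^1 ≡ 7 (mod 131)
7^2 = (7^1)^2 ≡ 7^2 = 49 ≡ 49 (mod 131)
7^4 = (7^2)^2 ≡ 49^2 = 2401 ≡ 43 (mod 131)
7^8 = (7^4)^2 ≡ 43^2 = 1849 ≡ 15 (mod 131)
7^11 = 7^8 · 7^2 · 7^1 ≡ 15 · 49 · 7 ≡ 36 (mod 131).
So M = 36. Farid computes K = M^16 mod 131.
36^1 ≡ 36 (mod 131)
36^2 = (36^1)^2 ≡ 36^2 = 1296 ≡ 117 (mod 131)
36^4 = (36^2)^2 ≡ 117^2 = 13689 ≡ 65 (mod 131)
36^8 = (36^4)^2 ≡ 65^2 = 4225 ≡ 33 (mod 131)
36^16 = (36^8)^2 ≡ 33^2 = 1089 ≡ 41 (mod 131)

41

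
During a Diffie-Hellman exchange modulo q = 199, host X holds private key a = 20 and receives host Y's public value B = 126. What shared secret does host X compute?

14

Shared key K = 126^20 mod 199.
126^1 ≡ 126 (mod 199)
126^2 = (126^1)^2 ≡ 126^2 = 15876 ≡ 155 (mod 199)
126^4 = (126^2)^2 ≡ 155^2 = 24025 ≡ 145 (mod 199)
126^8 = (126^4)^2 ≡ 145^2 = 21025 ≡ 130 (mod 199)
126^16 = (126^8)^2 ≡ 130^2 = 16900 ≡ 184 (mod 199)
126^20 = 126^16 · 126^4 ≡ 184 · 145 ≡ 14 (mod 199).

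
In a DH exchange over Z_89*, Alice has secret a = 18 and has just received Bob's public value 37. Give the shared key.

34

Shared key K = 37^18 mod 89.
37^1 ≡ 37 (mod 89)
37^2 = (37^1)^2 ≡ 37^2 = 1369 ≡ 34 (mod 89)
37^4 = (37^2)^2 ≡ 34^2 = 1156 ≡ 88 (mod 89)
37^8 = (37^4)^2 ≡ 88^2 = 7744 ≡ 1 (mod 89)
37^16 = (37^8)^2 ≡ 1^2 = 1 ≡ 1 (mod 89)
37^18 = 37^16 · 37^2 ≡ 1 · 34 ≡ 34 (mod 89).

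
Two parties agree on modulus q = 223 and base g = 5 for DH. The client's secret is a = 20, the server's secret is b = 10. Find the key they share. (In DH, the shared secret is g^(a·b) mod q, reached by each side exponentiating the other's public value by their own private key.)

62

The client sends A = g^a mod q = 5^20 mod 223.
5^1 ≡ 5 (mod 223)
5^2 = (5^1)^2 ≡ 5^2 = 25 ≡ 25 (mod 223)
5^4 = (5^2)^2 ≡ 25^2 = 625 ≡ 179 (mod 223)
5^8 = (5^4)^2 ≡ 179^2 = 32041 ≡ 152 (mod 223)
5^16 = (5^8)^2 ≡ 152^2 = 23104 ≡ 135 (mod 223)
5^20 = 5^16 · 5^4 ≡ 135 · 179 ≡ 81 (mod 223).
So A = 81. The server then computes K = A^b mod q = 81^10 mod 223.
81^1 ≡ 81 (mod 223)
81^2 = (81^1)^2 ≡ 81^2 = 6561 ≡ 94 (mod 223)
81^4 = (81^2)^2 ≡ 94^2 = 8836 ≡ 139 (mod 223)
81^8 = (81^4)^2 ≡ 139^2 = 19321 ≡ 143 (mod 223)
81^10 = 81^8 · 81^2 ≡ 143 · 94 ≡ 62 (mod 223).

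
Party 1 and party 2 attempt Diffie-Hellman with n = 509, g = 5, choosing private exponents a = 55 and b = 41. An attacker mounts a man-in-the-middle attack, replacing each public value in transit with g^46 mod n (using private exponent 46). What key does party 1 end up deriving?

322

Party 1 receives an attacker's public value M = 5^46 mod 509 instead of the honest one.
5^1 ≡ 5 (mod 509)
5^2 = (5^1)^2 ≡ 5^2 = 25 ≡ 25 (mod 509)
5^4 = (5^2)^2 ≡ 25^2 = 625 ≡ 116 (mod 509)
5^8 = (5^4)^2 ≡ 116^2 = 13456 ≡ 222 (mod 509)
5^16 = (5^8)^2 ≡ 222^2 = 49284 ≡ 420 (mod 509)
5^32 = (5^16)^2 ≡ 420^2 = 176400 ≡ 286 (mod 509)
5^46 = 5^32 · 5^8 · 5^4 · 5^2 ≡ 286 · 222 · 116 · 25 ≡ 122 (mod 509).
So M = 122. Party 1 computes K = M^55 mod 509.
122^1 ≡ 122 (mod 509)
122^2 = (122^1)^2 ≡ 122^2 = 14884 ≡ 123 (mod 509)
122^4 = (122^2)^2 ≡ 123^2 = 15129 ≡ 368 (mod 509)
122^8 = (122^4)^2 ≡ 368^2 = 135424 ≡ 30 (mod 509)
122^16 = (122^8)^2 ≡ 30^2 = 900 ≡ 391 (mod 509)
122^32 = (122^16)^2 ≡ 391^2 = 152881 ≡ 181 (mod 509)
122^55 = 122^32 · 122^16 · 122^4 · 122^2 · 122^1 ≡ 181 · 391 · 368 · 123 · 122 ≡ 322 (mod 509).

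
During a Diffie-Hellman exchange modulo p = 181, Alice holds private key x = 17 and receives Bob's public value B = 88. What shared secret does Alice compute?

109

Shared key K = 88^17 mod 181.
88^1 ≡ 88 (mod 181)
88^2 = (88^1)^2 ≡ 88^2 = 7744 ≡ 142 (mod 181)
88^4 = (88^2)^2 ≡ 142^2 = 20164 ≡ 73 (mod 181)
88^8 = (88^4)^2 ≡ 73^2 = 5329 ≡ 80 (mod 181)
88^16 = (88^8)^2 ≡ 80^2 = 6400 ≡ 65 (mod 181)
88^17 = 88^16 · 88^1 ≡ 65 · 88 ≡ 109 (mod 181).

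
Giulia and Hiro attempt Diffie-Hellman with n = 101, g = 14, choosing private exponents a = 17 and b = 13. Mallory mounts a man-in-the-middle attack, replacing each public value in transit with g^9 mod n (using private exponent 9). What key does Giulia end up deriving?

17

Giulia receives Mallory's public value M = 14^9 mod 101 instead of the honest one.
14^1 ≡ 14 (mod 101)
14^2 = (14^1)^2 ≡ 14^2 = 196 ≡ 95 (mod 101)
14^4 = (14^2)^2 ≡ 95^2 = 9025 ≡ 36 (mod 101)
14^8 = (14^4)^2 ≡ 36^2 = 1296 ≡ 84 (mod 101)
14^9 = 14^8 · 14^1 ≡ 84 · 14 ≡ 65 (mod 101).
So M = 65. Giulia computes K = M^17 mod 101.
65^1 ≡ 65 (mod 101)
65^2 = (65^1)^2 ≡ 65^2 = 4225 ≡ 84 (mod 101)
65^4 = (65^2)^2 ≡ 84^2 = 7056 ≡ 87 (mod 101)
65^8 = (65^4)^2 ≡ 87^2 = 7569 ≡ 95 (mod 101)
65^16 = (65^8)^2 ≡ 95^2 = 9025 ≡ 36 (mod 101)
65^17 = 65^16 · 65^1 ≡ 36 · 65 ≡ 17 (mod 101).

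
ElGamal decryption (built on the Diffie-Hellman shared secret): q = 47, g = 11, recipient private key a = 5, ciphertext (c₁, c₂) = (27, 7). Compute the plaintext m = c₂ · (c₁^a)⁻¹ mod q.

8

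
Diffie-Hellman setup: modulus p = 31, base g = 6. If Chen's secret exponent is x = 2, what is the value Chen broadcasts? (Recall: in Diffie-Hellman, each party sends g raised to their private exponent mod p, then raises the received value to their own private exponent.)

5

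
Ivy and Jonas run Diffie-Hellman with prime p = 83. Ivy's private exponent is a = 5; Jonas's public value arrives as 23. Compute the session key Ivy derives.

Shared key K = 23^5 mod 83.
23^1 ≡ 23 (mod 83)
23^2 = (23^1)^2 ≡ 23^2 = 529 ≡ 31 (mod 83)
23^4 = (23^2)^2 ≡ 31^2 = 961 ≡ 48 (mod 83)
23^5 = 23^4 · 23^1 ≡ 48 · 23 ≡ 25 (mod 83).

25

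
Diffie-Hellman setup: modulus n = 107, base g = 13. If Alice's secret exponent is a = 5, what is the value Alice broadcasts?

3

Public value = 13^5 mod 107.
13^1 ≡ 13 (mod 107)
13^2 = (13^1)^2 ≡ 13^2 = 169 ≡ 62 (mod 107)
13^4 = (13^2)^2 ≡ 62^2 = 3844 ≡ 99 (mod 107)
13^5 = 13^4 · 13^1 ≡ 99 · 13 ≡ 3 (mod 107).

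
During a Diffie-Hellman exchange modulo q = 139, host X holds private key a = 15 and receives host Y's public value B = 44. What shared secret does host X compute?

Shared key K = 44^15 mod 139.
44^1 ≡ 44 (mod 139)
44^2 = (44^1)^2 ≡ 44^2 = 1936 ≡ 129 (mod 139)
44^4 = (44^2)^2 ≡ 129^2 = 16641 ≡ 100 (mod 139)
44^8 = (44^4)^2 ≡ 100^2 = 10000 ≡ 131 (mod 139)
44^15 = 44^8 · 44^4 · 44^2 · 44^1 ≡ 131 · 100 · 129 · 44 ≡ 52 (mod 139).

52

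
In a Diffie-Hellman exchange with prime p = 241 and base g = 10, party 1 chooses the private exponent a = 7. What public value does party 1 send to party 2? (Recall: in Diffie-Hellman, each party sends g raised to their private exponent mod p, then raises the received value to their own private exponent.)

Public value = 10^7 mod 241.
10^1 ≡ 10 (mod 241)
10^2 = (10^1)^2 ≡ 10^2 = 100 ≡ 100 (mod 241)
10^4 = (10^2)^2 ≡ 100^2 = 10000 ≡ 119 (mod 241)
10^7 = 10^4 · 10^2 · 10^1 ≡ 119 · 100 · 10 ≡ 187 (mod 241).

187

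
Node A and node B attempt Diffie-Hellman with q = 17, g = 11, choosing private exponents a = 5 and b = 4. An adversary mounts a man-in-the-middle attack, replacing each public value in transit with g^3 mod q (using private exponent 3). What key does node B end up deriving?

13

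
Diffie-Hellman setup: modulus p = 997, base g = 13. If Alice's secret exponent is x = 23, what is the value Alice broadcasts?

908

Public value = 13^23 (mod 997).
13^1 ≡ 13 (mod 997)
13^2 = (13^1)^2 ≡ 13^2 = 169 ≡ 169 (mod 997)
13^4 = (13^2)^2 ≡ 169^2 = 28561 ≡ 645 (mod 997)
13^8 = (13^4)^2 ≡ 645^2 = 416025 ≡ 276 (mod 997)
13^16 = (13^8)^2 ≡ 276^2 = 76176 ≡ 404 (mod 997)
13^23 = 13^16 · 13^4 · 13^2 · 13^1 ≡ 404 · 645 · 169 · 13 ≡ 908 (mod 997).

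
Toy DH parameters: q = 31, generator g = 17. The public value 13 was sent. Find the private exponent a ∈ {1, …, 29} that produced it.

23

Try successive powers of 17 modulo 31:
17^1 ≡ 17
17^2 ≡ 10
17^3 ≡ 15
17^4 ≡ 7
17^5 ≡ 26
17^6 ≡ 8
17^7 ≡ 12
17^8 ≡ 18
17^9 ≡ 27
17^10 ≡ 25
17^11 ≡ 22
17^12 ≡ 2
17^13 ≡ 3
17^14 ≡ 20
17^15 ≡ 30
17^16 ≡ 14
17^17 ≡ 21
17^18 ≡ 16
17^19 ≡ 24
17^20 ≡ 5
17^21 ≡ 23
17^22 ≡ 19
17^23 ≡ 13
Found: a = 23.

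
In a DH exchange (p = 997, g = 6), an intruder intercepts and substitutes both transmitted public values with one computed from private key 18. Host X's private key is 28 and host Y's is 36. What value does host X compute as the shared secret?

203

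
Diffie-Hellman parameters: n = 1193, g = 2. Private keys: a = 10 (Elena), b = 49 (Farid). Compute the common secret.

Elena sends A = g^a mod n = 2^10 mod 1193.
2^1 ≡ 2 (mod 1193)
2^2 = (2^1)^2 ≡ 2^2 = 4 ≡ 4 (mod 1193)
2^4 = (2^2)^2 ≡ 4^2 = 16 ≡ 16 (mod 1193)
2^8 = (2^4)^2 ≡ 16^2 = 256 ≡ 256 (mod 1193)
2^10 = 2^8 · 2^2 ≡ 256 · 4 ≡ 1024 (mod 1193).
So A = 1024. Farid then computes K = A^b mod n = 1024^49 mod 1193.
1024^1 ≡ 1024 (mod 1193)
1024^2 = (1024^1)^2 ≡ 1024^2 = 1048576 ≡ 1122 (mod 1193)
1024^4 = (1024^2)^2 ≡ 1122^2 = 1258884 ≡ 269 (mod 1193)
1024^8 = (1024^4)^2 ≡ 269^2 = 72361 ≡ 781 (mod 1193)
1024^16 = (1024^8)^2 ≡ 781^2 = 609961 ≡ 338 (mod 1193)
1024^32 = (1024^16)^2 ≡ 338^2 = 114244 ≡ 909 (mod 1193)
1024^49 = 1024^32 · 1024^16 · 1024^1 ≡ 909 · 338 · 1024 ≡ 234 (mod 1193).

234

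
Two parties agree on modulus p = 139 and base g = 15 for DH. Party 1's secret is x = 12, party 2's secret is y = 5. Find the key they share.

45

Party 1 sends A = g^x mod p = 15^12 mod 139.
15^1 ≡ 15 (mod 139)
15^2 = (15^1)^2 ≡ 15^2 = 225 ≡ 86 (mod 139)
15^4 = (15^2)^2 ≡ 86^2 = 7396 ≡ 29 (mod 139)
15^8 = (15^4)^2 ≡ 29^2 = 841 ≡ 7 (mod 139)
15^12 = 15^8 · 15^4 ≡ 7 · 29 ≡ 64 (mod 139).
So A = 64. Party 2 then computes K = A^y mod p = 64^5 mod 139.
64^1 ≡ 64 (mod 139)
64^2 = (64^1)^2 ≡ 64^2 = 4096 ≡ 65 (mod 139)
64^4 = (64^2)^2 ≡ 65^2 = 4225 ≡ 55 (mod 139)
64^5 = 64^4 · 64^1 ≡ 55 · 64 ≡ 45 (mod 139).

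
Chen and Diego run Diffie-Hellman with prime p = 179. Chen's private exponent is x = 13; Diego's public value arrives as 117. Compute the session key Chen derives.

Shared key K = 117^13 mod 179.
117^1 ≡ 117 (mod 179)
117^2 = (117^1)^2 ≡ 117^2 = 13689 ≡ 85 (mod 179)
117^4 = (117^2)^2 ≡ 85^2 = 7225 ≡ 65 (mod 179)
117^8 = (117^4)^2 ≡ 65^2 = 4225 ≡ 108 (mod 179)
117^13 = 117^8 · 117^4 · 117^1 ≡ 108 · 65 · 117 ≡ 88 (mod 179).

88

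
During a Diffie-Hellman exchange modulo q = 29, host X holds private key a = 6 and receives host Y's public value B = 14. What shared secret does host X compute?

5

Shared key K = 14^6 mod 29.
14^1 ≡ 14 (mod 29)
14^2 = (14^1)^2 ≡ 14^2 = 196 ≡ 22 (mod 29)
14^4 = (14^2)^2 ≡ 22^2 = 484 ≡ 20 (mod 29)
14^6 = 14^4 · 14^2 ≡ 20 · 22 ≡ 5 (mod 29).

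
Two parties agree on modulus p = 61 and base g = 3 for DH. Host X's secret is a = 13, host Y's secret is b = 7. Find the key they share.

3

Host Y sends B = g^b mod p = 3^7 mod 61.
3^1 ≡ 3 (mod 61)
3^2 = (3^1)^2 ≡ 3^2 = 9 ≡ 9 (mod 61)
3^4 = (3^2)^2 ≡ 9^2 = 81 ≡ 20 (mod 61)
3^7 = 3^4 · 3^2 · 3^1 ≡ 20 · 9 · 3 ≡ 52 (mod 61).
So B = 52. Host X then computes K = B^a mod p = 52^13 mod 61.
52^1 ≡ 52 (mod 61)
52^2 = (52^1)^2 ≡ 52^2 = 2704 ≡ 20 (mod 61)
52^4 = (52^2)^2 ≡ 20^2 = 400 ≡ 34 (mod 61)
52^8 = (52^4)^2 ≡ 34^2 = 1156 ≡ 58 (mod 61)
52^13 = 52^8 · 52^4 · 52^1 ≡ 58 · 34 · 52 ≡ 3 (mod 61).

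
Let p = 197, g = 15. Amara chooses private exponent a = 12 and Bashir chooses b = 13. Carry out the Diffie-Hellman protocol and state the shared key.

154

Amara sends A = g^a mod p = 15^12 mod 197.
15^1 ≡ 15 (mod 197)
15^2 = (15^1)^2 ≡ 15^2 = 225 ≡ 28 (mod 197)
15^4 = (15^2)^2 ≡ 28^2 = 784 ≡ 193 (mod 197)
15^8 = (15^4)^2 ≡ 193^2 = 37249 ≡ 16 (mod 197)
15^12 = 15^8 · 15^4 ≡ 16 · 193 ≡ 133 (mod 197).
So A = 133. Bashir then computes K = A^b mod p = 133^13 mod 197.
133^1 ≡ 133 (mod 197)
133^2 = (133^1)^2 ≡ 133^2 = 17689 ≡ 156 (mod 197)
133^4 = (133^2)^2 ≡ 156^2 = 24336 ≡ 105 (mod 197)
133^8 = (133^4)^2 ≡ 105^2 = 11025 ≡ 190 (mod 197)
133^13 = 133^8 · 133^4 · 133^1 ≡ 190 · 105 · 133 ≡ 154 (mod 197).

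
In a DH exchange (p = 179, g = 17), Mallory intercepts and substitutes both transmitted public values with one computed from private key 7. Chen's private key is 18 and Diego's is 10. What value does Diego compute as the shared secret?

169

Diego receives Mallory's public value M = 17^7 mod 179 instead of the honest one.
17^1 ≡ 17 (mod 179)
17^2 = (17^1)^2 ≡ 17^2 = 289 ≡ 110 (mod 179)
17^4 = (17^2)^2 ≡ 110^2 = 12100 ≡ 107 (mod 179)
17^7 = 17^4 · 17^2 · 17^1 ≡ 107 · 110 · 17 ≡ 147 (mod 179).
So M = 147. Diego computes K = M^10 mod 179.
147^1 ≡ 147 (mod 179)
147^2 = (147^1)^2 ≡ 147^2 = 21609 ≡ 129 (mod 179)
147^4 = (147^2)^2 ≡ 129^2 = 16641 ≡ 173 (mod 179)
147^8 = (147^4)^2 ≡ 173^2 = 29929 ≡ 36 (mod 179)
147^10 = 147^8 · 147^2 ≡ 36 · 129 ≡ 169 (mod 179).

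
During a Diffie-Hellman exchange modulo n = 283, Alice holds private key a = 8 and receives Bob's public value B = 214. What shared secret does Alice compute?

Shared key K = 214^8 mod 283.
214^1 ≡ 214 (mod 283)
214^2 = (214^1)^2 ≡ 214^2 = 45796 ≡ 233 (mod 283)
214^4 = (214^2)^2 ≡ 233^2 = 54289 ≡ 236 (mod 283)
214^8 = (214^4)^2 ≡ 236^2 = 55696 ≡ 228 (mod 283)

228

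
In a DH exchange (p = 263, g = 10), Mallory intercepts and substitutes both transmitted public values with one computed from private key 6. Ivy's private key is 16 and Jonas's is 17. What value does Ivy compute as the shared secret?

178

Ivy receives Mallory's public value M = 10^6 mod 263 instead of the honest one.
10^1 ≡ 10 (mod 263)
10^2 = (10^1)^2 ≡ 10^2 = 100 ≡ 100 (mod 263)
10^4 = (10^2)^2 ≡ 100^2 = 10000 ≡ 6 (mod 263)
10^6 = 10^4 · 10^2 ≡ 6 · 100 ≡ 74 (mod 263).
So M = 74. Ivy computes K = M^16 mod 263.
74^1 ≡ 74 (mod 263)
74^2 = (74^1)^2 ≡ 74^2 = 5476 ≡ 216 (mod 263)
74^4 = (74^2)^2 ≡ 216^2 = 46656 ≡ 105 (mod 263)
74^8 = (74^4)^2 ≡ 105^2 = 11025 ≡ 242 (mod 263)
74^16 = (74^8)^2 ≡ 242^2 = 58564 ≡ 178 (mod 263)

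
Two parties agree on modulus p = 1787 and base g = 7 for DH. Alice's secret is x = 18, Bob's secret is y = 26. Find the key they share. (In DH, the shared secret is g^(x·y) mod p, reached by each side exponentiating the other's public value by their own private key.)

551

Bob sends B = g^y mod p = 7^26 mod 1787.
7^1 ≡ 7 (mod 1787)
7^2 = (7^1)^2 ≡ 7^2 = 49 ≡ 49 (mod 1787)
7^4 = (7^2)^2 ≡ 49^2 = 2401 ≡ 614 (mod 1787)
7^8 = (7^4)^2 ≡ 614^2 = 376996 ≡ 1726 (mod 1787)
7^16 = (7^8)^2 ≡ 1726^2 = 2979076 ≡ 147 (mod 1787)
7^26 = 7^16 · 7^8 · 7^2 ≡ 147 · 1726 · 49 ≡ 219 (mod 1787).
So B = 219. Alice then computes K = B^x mod p = 219^18 mod 1787.
219^1 ≡ 219 (mod 1787)
219^2 = (219^1)^2 ≡ 219^2 = 47961 ≡ 1499 (mod 1787)
219^4 = (219^2)^2 ≡ 1499^2 = 2247001 ≡ 742 (mod 1787)
219^8 = (219^4)^2 ≡ 742^2 = 550564 ≡ 168 (mod 1787)
219^16 = (219^8)^2 ≡ 168^2 = 28224 ≡ 1419 (mod 1787)
219^18 = 219^16 · 219^2 ≡ 1419 · 1499 ≡ 551 (mod 1787).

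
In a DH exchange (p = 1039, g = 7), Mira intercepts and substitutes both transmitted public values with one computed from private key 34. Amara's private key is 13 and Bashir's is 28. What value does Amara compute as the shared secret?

Amara receives Mira's public value M = 7^34 mod 1039 instead of the honest one.
7^1 ≡ 7 (mod 1039)
7^2 = (7^1)^2 ≡ 7^2 = 49 ≡ 49 (mod 1039)
7^4 = (7^2)^2 ≡ 49^2 = 2401 ≡ 323 (mod 1039)
7^8 = (7^4)^2 ≡ 323^2 = 104329 ≡ 429 (mod 1039)
7^16 = (7^8)^2 ≡ 429^2 = 184041 ≡ 138 (mod 1039)
7^32 = (7^16)^2 ≡ 138^2 = 19044 ≡ 342 (mod 1039)
7^34 = 7^32 · 7^2 ≡ 342 · 49 ≡ 134 (mod 1039).
So M = 134. Amara computes K = M^13 mod 1039.
134^1 ≡ 134 (mod 1039)
134^2 = (134^1)^2 ≡ 134^2 = 17956 ≡ 293 (mod 1039)
134^4 = (134^2)^2 ≡ 293^2 = 85849 ≡ 651 (mod 1039)
134^8 = (134^4)^2 ≡ 651^2 = 423801 ≡ 928 (mod 1039)
134^13 = 134^8 · 134^4 · 134^1 ≡ 928 · 651 · 134 ≡ 506 (mod 1039).

506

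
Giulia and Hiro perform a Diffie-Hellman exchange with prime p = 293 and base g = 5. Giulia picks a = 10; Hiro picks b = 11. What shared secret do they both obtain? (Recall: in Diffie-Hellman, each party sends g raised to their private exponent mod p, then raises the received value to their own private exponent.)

203

Hiro sends B = g^b mod p = 5^11 mod 293.
5^1 ≡ 5 (mod 293)
5^2 = (5^1)^2 ≡ 5^2 = 25 ≡ 25 (mod 293)
5^4 = (5^2)^2 ≡ 25^2 = 625 ≡ 39 (mod 293)
5^8 = (5^4)^2 ≡ 39^2 = 1521 ≡ 56 (mod 293)
5^11 = 5^8 · 5^2 · 5^1 ≡ 56 · 25 · 5 ≡ 261 (mod 293).
So B = 261. Giulia then computes K = B^a mod p = 261^10 mod 293.
261^1 ≡ 261 (mod 293)
261^2 = (261^1)^2 ≡ 261^2 = 68121 ≡ 145 (mod 293)
261^4 = (261^2)^2 ≡ 145^2 = 21025 ≡ 222 (mod 293)
261^8 = (261^4)^2 ≡ 222^2 = 49284 ≡ 60 (mod 293)
261^10 = 261^8 · 261^2 ≡ 60 · 145 ≡ 203 (mod 293).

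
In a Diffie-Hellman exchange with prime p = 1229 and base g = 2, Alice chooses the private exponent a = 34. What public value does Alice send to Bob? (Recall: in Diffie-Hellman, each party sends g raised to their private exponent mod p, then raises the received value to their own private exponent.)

182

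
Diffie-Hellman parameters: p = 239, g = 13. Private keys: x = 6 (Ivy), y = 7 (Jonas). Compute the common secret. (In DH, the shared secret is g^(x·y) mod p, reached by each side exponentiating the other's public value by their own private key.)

Ivy sends A = g^x mod p = 13^6 mod 239.
13^1 ≡ 13 (mod 239)
13^2 = (13^1)^2 ≡ 13^2 = 169 ≡ 169 (mod 239)
13^4 = (13^2)^2 ≡ 169^2 = 28561 ≡ 120 (mod 239)
13^6 = 13^4 · 13^2 ≡ 120 · 169 ≡ 204 (mod 239).
So A = 204. Jonas then computes K = A^y mod p = 204^7 mod 239.
204^1 ≡ 204 (mod 239)
204^2 = (204^1)^2 ≡ 204^2 = 41616 ≡ 30 (mod 239)
204^4 = (204^2)^2 ≡ 30^2 = 900 ≡ 183 (mod 239)
204^7 = 204^4 · 204^2 · 204^1 ≡ 183 · 30 · 204 ≡ 6 (mod 239).

6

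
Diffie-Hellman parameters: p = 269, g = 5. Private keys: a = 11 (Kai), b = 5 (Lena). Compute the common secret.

Lena sends B = g^b mod p = 5^5 mod 269.
5^1 ≡ 5 (mod 269)
5^2 = (5^1)^2 ≡ 5^2 = 25 ≡ 25 (mod 269)
5^4 = (5^2)^2 ≡ 25^2 = 625 ≡ 87 (mod 269)
5^5 = 5^4 · 5^1 ≡ 87 · 5 ≡ 166 (mod 269).
So B = 166. Kai then computes K = B^a mod p = 166^11 mod 269.
166^1 ≡ 166 (mod 269)
166^2 = (166^1)^2 ≡ 166^2 = 27556 ≡ 118 (mod 269)
166^4 = (166^2)^2 ≡ 118^2 = 13924 ≡ 205 (mod 269)
166^8 = (166^4)^2 ≡ 205^2 = 42025 ≡ 61 (mod 269)
166^11 = 166^8 · 166^2 · 166^1 ≡ 61 · 118 · 166 ≡ 239 (mod 269).

239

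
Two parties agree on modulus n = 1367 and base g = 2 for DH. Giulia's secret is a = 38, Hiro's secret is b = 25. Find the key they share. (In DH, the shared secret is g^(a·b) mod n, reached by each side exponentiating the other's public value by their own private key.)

Hiro sends B = g^b mod n = 2^25 mod 1367.
2^1 ≡ 2 (mod 1367)
2^2 = (2^1)^2 ≡ 2^2 = 4 ≡ 4 (mod 1367)
2^4 = (2^2)^2 ≡ 4^2 = 16 ≡ 16 (mod 1367)
2^8 = (2^4)^2 ≡ 16^2 = 256 ≡ 256 (mod 1367)
2^16 = (2^8)^2 ≡ 256^2 = 65536 ≡ 1287 (mod 1367)
2^25 = 2^16 · 2^8 · 2^1 ≡ 1287 · 256 · 2 ≡ 50 (mod 1367).
So B = 50. Giulia then computes K = B^a mod n = 50^38 mod 1367.
50^1 ≡ 50 (mod 1367)
50^2 = (50^1)^2 ≡ 50^2 = 2500 ≡ 1133 (mod 1367)
50^4 = (50^2)^2 ≡ 1133^2 = 1283689 ≡ 76 (mod 1367)
50^8 = (50^4)^2 ≡ 76^2 = 5776 ≡ 308 (mod 1367)
50^16 = (50^8)^2 ≡ 308^2 = 94864 ≡ 541 (mod 1367)
50^32 = (50^16)^2 ≡ 541^2 = 292681 ≡ 143 (mod 1367)
50^38 = 50^32 · 50^4 · 50^2 ≡ 143 · 76 · 1133 ≡ 875 (mod 1367).

875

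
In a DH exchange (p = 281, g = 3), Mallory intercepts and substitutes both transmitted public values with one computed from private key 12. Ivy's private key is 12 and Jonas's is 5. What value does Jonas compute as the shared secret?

Jonas receives Mallory's public value M = 3^12 mod 281 instead of the honest one.
3^1 ≡ 3 (mod 281)
3^2 = (3^1)^2 ≡ 3^2 = 9 ≡ 9 (mod 281)
3^4 = (3^2)^2 ≡ 9^2 = 81 ≡ 81 (mod 281)
3^8 = (3^4)^2 ≡ 81^2 = 6561 ≡ 98 (mod 281)
3^12 = 3^8 · 3^4 ≡ 98 · 81 ≡ 70 (mod 281).
So M = 70. Jonas computes K = M^5 mod 281.
70^1 ≡ 70 (mod 281)
70^2 = (70^1)^2 ≡ 70^2 = 4900 ≡ 123 (mod 281)
70^4 = (70^2)^2 ≡ 123^2 = 15129 ≡ 236 (mod 281)
70^5 = 70^4 · 70^1 ≡ 236 · 70 ≡ 222 (mod 281).

222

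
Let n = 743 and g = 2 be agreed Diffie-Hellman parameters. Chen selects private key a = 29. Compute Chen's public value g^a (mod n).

659

Public value = 2^29 (mod 743).
2^1 ≡ 2 (mod 743)
2^2 = (2^1)^2 ≡ 2^2 = 4 ≡ 4 (mod 743)
2^4 = (2^2)^2 ≡ 4^2 = 16 ≡ 16 (mod 743)
2^8 = (2^4)^2 ≡ 16^2 = 256 ≡ 256 (mod 743)
2^16 = (2^8)^2 ≡ 256^2 = 65536 ≡ 152 (mod 743)
2^29 = 2^16 · 2^8 · 2^4 · 2^1 ≡ 152 · 256 · 16 · 2 ≡ 659 (mod 743).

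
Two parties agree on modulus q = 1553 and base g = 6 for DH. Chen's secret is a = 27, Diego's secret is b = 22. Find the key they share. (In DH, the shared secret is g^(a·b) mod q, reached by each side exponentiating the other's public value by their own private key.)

367

Chen sends A = g^a mod q = 6^27 mod 1553.
6^1 ≡ 6 (mod 1553)
6^2 = (6^1)^2 ≡ 6^2 = 36 ≡ 36 (mod 1553)
6^4 = (6^2)^2 ≡ 36^2 = 1296 ≡ 1296 (mod 1553)
6^8 = (6^4)^2 ≡ 1296^2 = 1679616 ≡ 823 (mod 1553)
6^16 = (6^8)^2 ≡ 823^2 = 677329 ≡ 221 (mod 1553)
6^27 = 6^16 · 6^8 · 6^2 · 6^1 ≡ 221 · 823 · 36 · 6 ≡ 487 (mod 1553).
So A = 487. Diego then computes K = A^b mod q = 487^22 mod 1553.
487^1 ≡ 487 (mod 1553)
487^2 = (487^1)^2 ≡ 487^2 = 237169 ≡ 1113 (mod 1553)
487^4 = (487^2)^2 ≡ 1113^2 = 1238769 ≡ 1028 (mod 1553)
487^8 = (487^4)^2 ≡ 1028^2 = 1056784 ≡ 744 (mod 1553)
487^16 = (487^8)^2 ≡ 744^2 = 553536 ≡ 668 (mod 1553)
487^22 = 487^16 · 487^4 · 487^2 ≡ 668 · 1028 · 1113 ≡ 367 (mod 1553).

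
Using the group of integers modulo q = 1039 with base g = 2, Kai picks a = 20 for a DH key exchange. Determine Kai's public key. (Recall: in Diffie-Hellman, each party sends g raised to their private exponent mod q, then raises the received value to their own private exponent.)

225

Public value = 2^20 (mod 1039).
2^1 ≡ 2 (mod 1039)
2^2 = (2^1)^2 ≡ 2^2 = 4 ≡ 4 (mod 1039)
2^4 = (2^2)^2 ≡ 4^2 = 16 ≡ 16 (mod 1039)
2^8 = (2^4)^2 ≡ 16^2 = 256 ≡ 256 (mod 1039)
2^16 = (2^8)^2 ≡ 256^2 = 65536 ≡ 79 (mod 1039)
2^20 = 2^16 · 2^4 ≡ 79 · 16 ≡ 225 (mod 1039).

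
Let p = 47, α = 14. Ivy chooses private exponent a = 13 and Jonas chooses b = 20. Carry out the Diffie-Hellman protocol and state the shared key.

Jonas sends B = α^b mod p = 14^20 mod 47.
14^1 ≡ 14 (mod 47)
14^2 = (14^1)^2 ≡ 14^2 = 196 ≡ 8 (mod 47)
14^4 = (14^2)^2 ≡ 8^2 = 64 ≡ 17 (mod 47)
14^8 = (14^4)^2 ≡ 17^2 = 289 ≡ 7 (mod 47)
14^16 = (14^8)^2 ≡ 7^2 = 49 ≡ 2 (mod 47)
14^20 = 14^16 · 14^4 ≡ 2 · 17 ≡ 34 (mod 47).
So B = 34. Ivy then computes K = B^a mod p = 34^13 mod 47.
34^1 ≡ 34 (mod 47)
34^2 = (34^1)^2 ≡ 34^2 = 1156 ≡ 28 (mod 47)
34^4 = (34^2)^2 ≡ 28^2 = 784 ≡ 32 (mod 47)
34^8 = (34^4)^2 ≡ 32^2 = 1024 ≡ 37 (mod 47)
34^13 = 34^8 · 34^4 · 34^1 ≡ 37 · 32 · 34 ≡ 24 (mod 47).

24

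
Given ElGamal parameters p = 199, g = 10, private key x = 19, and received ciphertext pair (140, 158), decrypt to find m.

46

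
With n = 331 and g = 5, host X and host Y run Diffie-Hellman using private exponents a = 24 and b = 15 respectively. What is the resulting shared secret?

Host Y sends B = g^b mod n = 5^15 mod 331.
5^1 ≡ 5 (mod 331)
5^2 = (5^1)^2 ≡ 5^2 = 25 ≡ 25 (mod 331)
5^4 = (5^2)^2 ≡ 25^2 = 625 ≡ 294 (mod 331)
5^8 = (5^4)^2 ≡ 294^2 = 86436 ≡ 45 (mod 331)
5^15 = 5^8 · 5^4 · 5^2 · 5^1 ≡ 45 · 294 · 25 · 5 ≡ 74 (mod 331).
So B = 74. Host X then computes K = B^a mod n = 74^24 mod 331.
74^1 ≡ 74 (mod 331)
74^2 = (74^1)^2 ≡ 74^2 = 5476 ≡ 180 (mod 331)
74^4 = (74^2)^2 ≡ 180^2 = 32400 ≡ 293 (mod 331)
74^8 = (74^4)^2 ≡ 293^2 = 85849 ≡ 120 (mod 331)
74^16 = (74^8)^2 ≡ 120^2 = 14400 ≡ 167 (mod 331)
74^24 = 74^16 · 74^8 ≡ 167 · 120 ≡ 180 (mod 331).

180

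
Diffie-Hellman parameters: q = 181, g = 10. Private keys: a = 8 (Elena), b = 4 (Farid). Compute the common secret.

13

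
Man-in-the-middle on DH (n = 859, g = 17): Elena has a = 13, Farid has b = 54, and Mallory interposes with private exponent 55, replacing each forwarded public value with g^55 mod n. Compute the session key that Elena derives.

598

Elena receives Mallory's public value M = 17^55 mod 859 instead of the honest one.
17^1 ≡ 17 (mod 859)
17^2 = (17^1)^2 ≡ 17^2 = 289 ≡ 289 (mod 859)
17^4 = (17^2)^2 ≡ 289^2 = 83521 ≡ 198 (mod 859)
17^8 = (17^4)^2 ≡ 198^2 = 39204 ≡ 549 (mod 859)
17^16 = (17^8)^2 ≡ 549^2 = 301401 ≡ 751 (mod 859)
17^32 = (17^16)^2 ≡ 751^2 = 564001 ≡ 497 (mod 859)
17^55 = 17^32 · 17^16 · 17^4 · 17^2 · 17^1 ≡ 497 · 751 · 198 · 289 · 17 ≡ 144 (mod 859).
So M = 144. Elena computes K = M^13 mod 859.
144^1 ≡ 144 (mod 859)
144^2 = (144^1)^2 ≡ 144^2 = 20736 ≡ 120 (mod 859)
144^4 = (144^2)^2 ≡ 120^2 = 14400 ≡ 656 (mod 859)
144^8 = (144^4)^2 ≡ 656^2 = 430336 ≡ 836 (mod 859)
144^13 = 144^8 · 144^4 · 144^1 ≡ 836 · 656 · 144 ≡ 598 (mod 859).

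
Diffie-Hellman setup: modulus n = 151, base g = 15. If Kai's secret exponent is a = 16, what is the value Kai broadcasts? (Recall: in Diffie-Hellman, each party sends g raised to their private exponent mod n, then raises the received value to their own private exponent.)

97

Public value = 15^16 (mod 151).
15^1 ≡ 15 (mod 151)
15^2 = (15^1)^2 ≡ 15^2 = 225 ≡ 74 (mod 151)
15^4 = (15^2)^2 ≡ 74^2 = 5476 ≡ 40 (mod 151)
15^8 = (15^4)^2 ≡ 40^2 = 1600 ≡ 90 (mod 151)
15^16 = (15^8)^2 ≡ 90^2 = 8100 ≡ 97 (mod 151)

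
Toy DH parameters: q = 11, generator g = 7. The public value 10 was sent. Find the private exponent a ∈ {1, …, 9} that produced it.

Try successive powers of 7 modulo 11:
7^1 ≡ 7
7^2 ≡ 5
7^3 ≡ 2
7^4 ≡ 3
7^5 ≡ 10
Found: a = 5.

5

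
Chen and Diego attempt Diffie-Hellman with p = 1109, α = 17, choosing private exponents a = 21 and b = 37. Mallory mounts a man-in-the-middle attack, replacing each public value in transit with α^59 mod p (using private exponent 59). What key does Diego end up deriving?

275

Diego receives Mallory's public value M = 17^59 mod 1109 instead of the honest one.
17^1 ≡ 17 (mod 1109)
17^2 = (17^1)^2 ≡ 17^2 = 289 ≡ 289 (mod 1109)
17^4 = (17^2)^2 ≡ 289^2 = 83521 ≡ 346 (mod 1109)
17^8 = (17^4)^2 ≡ 346^2 = 119716 ≡ 1053 (mod 1109)
17^16 = (17^8)^2 ≡ 1053^2 = 1108809 ≡ 918 (mod 1109)
17^32 = (17^16)^2 ≡ 918^2 = 842724 ≡ 993 (mod 1109)
17^59 = 17^32 · 17^16 · 17^8 · 17^2 · 17^1 ≡ 993 · 918 · 1053 · 289 · 17 ≡ 86 (mod 1109).
So M = 86. Diego computes K = M^37 mod 1109.
86^1 ≡ 86 (mod 1109)
86^2 = (86^1)^2 ≡ 86^2 = 7396 ≡ 742 (mod 1109)
86^4 = (86^2)^2 ≡ 742^2 = 550564 ≡ 500 (mod 1109)
86^8 = (86^4)^2 ≡ 500^2 = 250000 ≡ 475 (mod 1109)
86^16 = (86^8)^2 ≡ 475^2 = 225625 ≡ 498 (mod 1109)
86^32 = (86^16)^2 ≡ 498^2 = 248004 ≡ 697 (mod 1109)
86^37 = 86^32 · 86^4 · 86^1 ≡ 697 · 500 · 86 ≡ 275 (mod 1109).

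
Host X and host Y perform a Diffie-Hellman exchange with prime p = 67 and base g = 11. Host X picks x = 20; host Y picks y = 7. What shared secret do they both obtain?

Host Y sends B = g^y mod p = 11^7 mod 67.
11^1 ≡ 11 (mod 67)
11^2 = (11^1)^2 ≡ 11^2 = 121 ≡ 54 (mod 67)
11^4 = (11^2)^2 ≡ 54^2 = 2916 ≡ 35 (mod 67)
11^7 = 11^4 · 11^2 · 11^1 ≡ 35 · 54 · 11 ≡ 20 (mod 67).
So B = 20. Host X then computes K = B^x mod p = 20^20 mod 67.
20^1 ≡ 20 (mod 67)
20^2 = (20^1)^2 ≡ 20^2 = 400 ≡ 65 (mod 67)
20^4 = (20^2)^2 ≡ 65^2 = 4225 ≡ 4 (mod 67)
20^8 = (20^4)^2 ≡ 4^2 = 16 ≡ 16 (mod 67)
20^16 = (20^8)^2 ≡ 16^2 = 256 ≡ 55 (mod 67)
20^20 = 20^16 · 20^4 ≡ 55 · 4 ≡ 19 (mod 67).

19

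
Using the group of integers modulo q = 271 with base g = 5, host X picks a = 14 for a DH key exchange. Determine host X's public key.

238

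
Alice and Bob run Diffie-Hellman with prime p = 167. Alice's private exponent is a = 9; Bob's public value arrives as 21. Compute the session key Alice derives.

Shared key K = 21^9 mod 167.
21^1 ≡ 21 (mod 167)
21^2 = (21^1)^2 ≡ 21^2 = 441 ≡ 107 (mod 167)
21^4 = (21^2)^2 ≡ 107^2 = 11449 ≡ 93 (mod 167)
21^8 = (21^4)^2 ≡ 93^2 = 8649 ≡ 132 (mod 167)
21^9 = 21^8 · 21^1 ≡ 132 · 21 ≡ 100 (mod 167).

100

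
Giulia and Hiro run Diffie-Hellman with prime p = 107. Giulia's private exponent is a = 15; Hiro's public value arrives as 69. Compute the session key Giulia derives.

12

Shared key K = 69^15 mod 107.
69^1 ≡ 69 (mod 107)
69^2 = (69^1)^2 ≡ 69^2 = 4761 ≡ 53 (mod 107)
69^4 = (69^2)^2 ≡ 53^2 = 2809 ≡ 27 (mod 107)
69^8 = (69^4)^2 ≡ 27^2 = 729 ≡ 87 (mod 107)
69^15 = 69^8 · 69^4 · 69^2 · 69^1 ≡ 87 · 27 · 53 · 69 ≡ 12 (mod 107).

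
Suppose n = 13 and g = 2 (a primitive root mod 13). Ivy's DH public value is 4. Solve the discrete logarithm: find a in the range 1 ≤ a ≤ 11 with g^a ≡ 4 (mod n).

Try successive powers of 2 modulo 13:
2^1 ≡ 2
2^2 ≡ 4
Found: a = 2.

2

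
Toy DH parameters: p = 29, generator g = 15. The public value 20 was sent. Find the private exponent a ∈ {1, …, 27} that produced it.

4

Try successive powers of 15 modulo 29:
15^1 ≡ 15
15^2 ≡ 22
15^3 ≡ 11
15^4 ≡ 20
Found: a = 4.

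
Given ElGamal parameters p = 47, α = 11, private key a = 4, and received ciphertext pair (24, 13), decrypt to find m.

Shared mask s = c₁^a mod p = 24^4 mod 47.
24^1 ≡ 24 (mod 47)
24^2 = (24^1)^2 ≡ 24^2 = 576 ≡ 12 (mod 47)
24^4 = (24^2)^2 ≡ 12^2 = 144 ≡ 3 (mod 47)
So s = 3; s⁻¹ ≡ 16 (mod 47).
m = c₂ · s⁻¹ mod 47 = 13 · 16 mod 47 = 20.

20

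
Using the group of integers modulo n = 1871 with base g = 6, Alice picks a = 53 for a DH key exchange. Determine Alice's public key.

Public value = 6^53 mod 1871.
6^1 ≡ 6 (mod 1871)
6^2 = (6^1)^2 ≡ 6^2 = 36 ≡ 36 (mod 1871)
6^4 = (6^2)^2 ≡ 36^2 = 1296 ≡ 1296 (mod 1871)
6^8 = (6^4)^2 ≡ 1296^2 = 1679616 ≡ 1329 (mod 1871)
6^16 = (6^8)^2 ≡ 1329^2 = 1766241 ≡ 17 (mod 1871)
6^32 = (6^16)^2 ≡ 17^2 = 289 ≡ 289 (mod 1871)
6^53 = 6^32 · 6^16 · 6^4 · 6^1 ≡ 289 · 17 · 1296 · 6 ≡ 1410 (mod 1871).

1410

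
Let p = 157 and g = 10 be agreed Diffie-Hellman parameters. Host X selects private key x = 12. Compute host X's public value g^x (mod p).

Public value = 10^12 (mod 157).
10^1 ≡ 10 (mod 157)
10^2 = (10^1)^2 ≡ 10^2 = 100 ≡ 100 (mod 157)
10^4 = (10^2)^2 ≡ 100^2 = 10000 ≡ 109 (mod 157)
10^8 = (10^4)^2 ≡ 109^2 = 11881 ≡ 106 (mod 157)
10^12 = 10^8 · 10^4 ≡ 106 · 109 ≡ 93 (mod 157).

93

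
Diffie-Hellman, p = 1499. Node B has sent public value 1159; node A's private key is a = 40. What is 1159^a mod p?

Shared key K = 1159^40 mod 1499.
1159^1 ≡ 1159 (mod 1499)
1159^2 = (1159^1)^2 ≡ 1159^2 = 1343281 ≡ 177 (mod 1499)
1159^4 = (1159^2)^2 ≡ 177^2 = 31329 ≡ 1349 (mod 1499)
1159^8 = (1159^4)^2 ≡ 1349^2 = 1819801 ≡ 15 (mod 1499)
1159^16 = (1159^8)^2 ≡ 15^2 = 225 ≡ 225 (mod 1499)
1159^32 = (1159^16)^2 ≡ 225^2 = 50625 ≡ 1158 (mod 1499)
1159^40 = 1159^32 · 1159^8 ≡ 1158 · 15 ≡ 881 (mod 1499).

881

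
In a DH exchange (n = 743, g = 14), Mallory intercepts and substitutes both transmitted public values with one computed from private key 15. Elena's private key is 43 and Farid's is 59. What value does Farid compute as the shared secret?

307

Farid receives Mallory's public value M = 14^15 mod 743 instead of the honest one.
14^1 ≡ 14 (mod 743)
14^2 = (14^1)^2 ≡ 14^2 = 196 ≡ 196 (mod 743)
14^4 = (14^2)^2 ≡ 196^2 = 38416 ≡ 523 (mod 743)
14^8 = (14^4)^2 ≡ 523^2 = 273529 ≡ 105 (mod 743)
14^15 = 14^8 · 14^4 · 14^2 · 14^1 ≡ 105 · 523 · 196 · 14 ≡ 416 (mod 743).
So M = 416. Farid computes K = M^59 mod 743.
416^1 ≡ 416 (mod 743)
416^2 = (416^1)^2 ≡ 416^2 = 173056 ≡ 680 (mod 743)
416^4 = (416^2)^2 ≡ 680^2 = 462400 ≡ 254 (mod 743)
416^8 = (416^4)^2 ≡ 254^2 = 64516 ≡ 618 (mod 743)
416^16 = (416^8)^2 ≡ 618^2 = 381924 ≡ 22 (mod 743)
416^32 = (416^16)^2 ≡ 22^2 = 484 ≡ 484 (mod 743)
416^59 = 416^32 · 416^16 · 416^8 · 416^2 · 416^1 ≡ 484 · 22 · 618 · 680 · 416 ≡ 307 (mod 743).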